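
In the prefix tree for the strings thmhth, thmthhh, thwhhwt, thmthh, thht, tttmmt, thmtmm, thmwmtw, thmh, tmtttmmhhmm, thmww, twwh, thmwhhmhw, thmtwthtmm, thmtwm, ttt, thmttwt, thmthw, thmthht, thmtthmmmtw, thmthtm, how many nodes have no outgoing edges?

Leaves are exactly the stored words that no other stored word extends.
Those words: "thht", "thmhth", "thmthhh", "thmthht", "thmthtm", "thmthw", "thmtmm", "thmtthmmmtw", "thmttwt", "thmtwm", "thmtwthtmm", "thmwhhmhw", "thmwmtw", "thmww", "thwhhwt", "tmtttmmhhmm", "tttmmt", "twwh"
Leaf count: 18

18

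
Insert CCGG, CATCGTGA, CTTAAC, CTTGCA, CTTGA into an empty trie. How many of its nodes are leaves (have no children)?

5

A leaf is a node with no children — equivalently, the end of a word that is not a proper prefix of any other stored word.
Those words: "CATCGTGA", "CCGG", "CTTAAC", "CTTGA", "CTTGCA"
Leaf count: 5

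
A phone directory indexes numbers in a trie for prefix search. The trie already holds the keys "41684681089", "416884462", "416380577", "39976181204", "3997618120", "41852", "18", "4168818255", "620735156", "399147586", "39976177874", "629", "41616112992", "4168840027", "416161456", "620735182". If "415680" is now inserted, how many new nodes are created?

The longest prefix of "415680" already in the trie is "41" (length 2).
New nodes needed: |"415680"| − 2 = 6 − 2 = 4.

4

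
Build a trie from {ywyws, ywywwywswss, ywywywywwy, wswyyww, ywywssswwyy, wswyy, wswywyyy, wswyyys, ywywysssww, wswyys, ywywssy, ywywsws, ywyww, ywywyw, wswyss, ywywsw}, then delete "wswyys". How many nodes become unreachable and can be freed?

A node on "wswyys"'s path can go only if nothing else ends at it or branches off below it.
The suffix "s" (1 node) is used only by "wswyys"; the node for "wswyy" still has the child "w", so pruning stops there.
Nodes removed: 1

1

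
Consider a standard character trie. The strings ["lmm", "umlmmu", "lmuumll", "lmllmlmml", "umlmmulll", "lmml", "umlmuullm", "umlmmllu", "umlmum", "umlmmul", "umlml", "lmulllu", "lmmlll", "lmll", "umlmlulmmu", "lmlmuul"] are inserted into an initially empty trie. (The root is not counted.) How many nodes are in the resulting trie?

50

For each word, the new-node count is its length minus the longest prefix already in the trie:
  "lmm" → 3 new (l, m, m)
  "umlmmu" → 6 new (u, m, l, m, m, u)
  "lmuumll" → prefix "lm" already present; 5 new (u, u, m, l, l)
  "lmllmlmml" → prefix "lm" already present; 7 new (l, l, m, l, m, m, l)
  "umlmmulll" → prefix "umlmmu" already present; 3 new (l, l, l)
  "lmml" → prefix "lmm" already present; 1 new (l)
  "umlmuullm" → prefix "umlm" already present; 5 new (u, u, l, l, m)
  "umlmmllu" → prefix "umlmm" already present; 3 new (l, l, u)
  "umlmum" → prefix "umlmu" already present; 1 new (m)
  "umlmmul" → prefix "umlmmul" already present; 0 new (none)
  "umlml" → prefix "umlm" already present; 1 new (l)
  "lmulllu" → prefix "lmu" already present; 4 new (l, l, l, u)
  "lmmlll" → prefix "lmml" already present; 2 new (l, l)
  "lmll" → prefix "lmll" already present; 0 new (none)
  "umlmlulmmu" → prefix "umlml" already present; 5 new (u, l, m, m, u)
  "lmlmuul" → prefix "lml" already present; 4 new (m, u, u, l)
Total nodes = 3 + 6 + 5 + 7 + 3 + 1 + 5 + 3 + 1 + 0 + 1 + 4 + 2 + 0 + 5 + 4 = 50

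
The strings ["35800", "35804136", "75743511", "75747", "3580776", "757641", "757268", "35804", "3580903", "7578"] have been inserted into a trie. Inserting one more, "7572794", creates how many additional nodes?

3

"7572" is already a path in the trie; the remaining "794" must be added.
So 7 − 4 = 3 new nodes.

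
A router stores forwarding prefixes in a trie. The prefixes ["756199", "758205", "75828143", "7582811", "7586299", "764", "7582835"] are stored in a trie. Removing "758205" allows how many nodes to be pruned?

After clearing the end-marker at "758205", prune upward until reaching a node still needed by another word.
The suffix "05" (2 nodes) is used only by "758205"; the node for "7582" still has the child "8", so pruning stops there.
Nodes removed: 2

2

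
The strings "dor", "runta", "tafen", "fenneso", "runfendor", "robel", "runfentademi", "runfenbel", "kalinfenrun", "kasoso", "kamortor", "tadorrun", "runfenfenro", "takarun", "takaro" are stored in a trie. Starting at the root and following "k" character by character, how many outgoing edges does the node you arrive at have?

1

The children of the "k" node are the distinct next characters among strings starting with "k".
Characters that immediately follow "k" among the stored strings: {a}.
That node has 1 child edge.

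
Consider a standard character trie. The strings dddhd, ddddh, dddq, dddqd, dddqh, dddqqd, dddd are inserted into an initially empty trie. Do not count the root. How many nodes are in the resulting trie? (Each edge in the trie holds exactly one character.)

12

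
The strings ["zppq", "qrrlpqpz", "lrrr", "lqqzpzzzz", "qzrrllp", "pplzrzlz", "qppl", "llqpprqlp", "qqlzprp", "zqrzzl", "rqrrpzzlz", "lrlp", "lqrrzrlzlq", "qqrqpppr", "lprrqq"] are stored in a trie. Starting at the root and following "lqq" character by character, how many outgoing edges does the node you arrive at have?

Walk "lqq" from the root, arriving at one node.
Characters that immediately follow "lqq" among the stored strings: {z}.
That node has 1 child edge.

1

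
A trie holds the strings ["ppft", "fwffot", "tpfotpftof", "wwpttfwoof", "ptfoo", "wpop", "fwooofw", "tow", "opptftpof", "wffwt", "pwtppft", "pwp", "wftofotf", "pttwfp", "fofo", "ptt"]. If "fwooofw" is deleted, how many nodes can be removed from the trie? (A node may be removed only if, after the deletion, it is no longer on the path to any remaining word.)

5

A node on "fwooofw"'s path can go only if nothing else ends at it or branches off below it.
The suffix "ooofw" (5 nodes) is used only by "fwooofw"; the node for "fw" still has the child "f", so pruning stops there.
Nodes removed: 5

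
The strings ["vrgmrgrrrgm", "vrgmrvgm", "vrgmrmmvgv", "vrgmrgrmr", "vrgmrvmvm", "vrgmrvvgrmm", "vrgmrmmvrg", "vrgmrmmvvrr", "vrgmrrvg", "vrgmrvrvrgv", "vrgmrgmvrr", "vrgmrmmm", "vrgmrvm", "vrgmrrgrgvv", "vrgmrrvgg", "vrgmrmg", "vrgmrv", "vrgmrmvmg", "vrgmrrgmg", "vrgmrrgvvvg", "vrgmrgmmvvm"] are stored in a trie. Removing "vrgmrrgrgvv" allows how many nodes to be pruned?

4

After clearing the end-marker at "vrgmrrgrgvv", prune upward until reaching a node still needed by another word.
The suffix "rgvv" (4 nodes) is used only by "vrgmrrgrgvv"; the node for "vrgmrrg" still has the child "m", so pruning stops there.
Nodes removed: 4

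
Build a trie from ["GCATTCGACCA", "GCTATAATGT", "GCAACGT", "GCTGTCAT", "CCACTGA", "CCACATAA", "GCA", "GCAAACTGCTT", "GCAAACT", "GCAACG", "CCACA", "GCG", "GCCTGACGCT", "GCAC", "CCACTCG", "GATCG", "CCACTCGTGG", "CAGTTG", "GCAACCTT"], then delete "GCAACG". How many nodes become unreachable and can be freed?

Walk "GCAACG" from the leaf back toward the root, removing each node that no remaining word uses.
Every node on "GCAACG" is still needed (e.g. by "GCAACGT"), so nothing is freed.
Nodes removed: 0

0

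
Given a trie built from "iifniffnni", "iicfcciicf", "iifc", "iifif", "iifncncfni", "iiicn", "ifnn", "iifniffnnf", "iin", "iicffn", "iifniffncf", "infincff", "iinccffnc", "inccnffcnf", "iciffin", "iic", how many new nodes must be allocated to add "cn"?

"cn" shares no prefix with any stored word, so all 2 characters open new nodes.
2 − 0 = 2 new nodes.

2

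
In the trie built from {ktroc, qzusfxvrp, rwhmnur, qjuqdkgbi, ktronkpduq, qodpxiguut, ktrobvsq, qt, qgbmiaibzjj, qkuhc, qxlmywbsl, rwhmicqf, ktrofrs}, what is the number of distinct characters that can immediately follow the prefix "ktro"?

Follow the path "ktro" to its node, then look at its outgoing edges.
Distinct next characters after "ktro": b, c, f, n.
That node has 4 child edges.

4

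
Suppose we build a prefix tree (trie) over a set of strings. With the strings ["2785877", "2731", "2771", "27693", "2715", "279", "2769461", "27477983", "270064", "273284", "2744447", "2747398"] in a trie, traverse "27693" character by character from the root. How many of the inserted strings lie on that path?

Check each prefix of "27693" against the stored set — each match is an end-marker on the path.
Prefixes of the query that are stored words: "27693"
Count: 1

1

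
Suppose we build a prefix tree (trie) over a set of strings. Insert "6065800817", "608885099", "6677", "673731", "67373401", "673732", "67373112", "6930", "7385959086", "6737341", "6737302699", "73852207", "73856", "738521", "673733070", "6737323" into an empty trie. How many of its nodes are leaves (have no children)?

A leaf is a node with no children — equivalently, the end of a word that is not a proper prefix of any other stored word.
Those words: "6065800817", "608885099", "6677", "6737302699", "67373112", "6737323", "673733070", "67373401", "6737341", "6930", "738521", "73852207", "73856", "7385959086"
Leaf count: 14

14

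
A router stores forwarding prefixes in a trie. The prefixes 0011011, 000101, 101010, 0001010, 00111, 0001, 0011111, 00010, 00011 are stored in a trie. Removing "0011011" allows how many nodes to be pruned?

3

Walk "0011011" from the leaf back toward the root, removing each node that no remaining word uses.
The suffix "011" (3 nodes) is used only by "0011011"; the node for "0011" still has the child "1", so pruning stops there.
Nodes removed: 3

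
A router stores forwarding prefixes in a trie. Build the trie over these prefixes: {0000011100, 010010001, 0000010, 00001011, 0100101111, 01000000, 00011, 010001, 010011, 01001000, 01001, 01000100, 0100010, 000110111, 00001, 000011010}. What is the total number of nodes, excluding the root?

45

Trace insertions, counting only characters that open a new branch:
  "0000011100" → 10 new (0, 0, 0, 0, 0, 1, 1, 1, 0, 0)
  "010010001" → prefix "0" already present; 8 new (1, 0, 0, 1, 0, 0, 0, 1)
  "0000010" → prefix "000001" already present; 1 new (0)
  "00001011" → prefix "0000" already present; 4 new (1, 0, 1, 1)
  "0100101111" → prefix "010010" already present; 4 new (1, 1, 1, 1)
  "01000000" → prefix "0100" already present; 4 new (0, 0, 0, 0)
  "00011" → prefix "000" already present; 2 new (1, 1)
  "010001" → prefix "01000" already present; 1 new (1)
  "010011" → prefix "01001" already present; 1 new (1)
  "01001000" → prefix "01001000" already present; 0 new (none)
  "01001" → prefix "01001" already present; 0 new (none)
  "01000100" → prefix "010001" already present; 2 new (0, 0)
  "0100010" → prefix "0100010" already present; 0 new (none)
  "000110111" → prefix "00011" already present; 4 new (0, 1, 1, 1)
  "00001" → prefix "00001" already present; 0 new (none)
  "000011010" → prefix "00001" already present; 4 new (1, 0, 1, 0)
Total nodes = 10 + 8 + 1 + 4 + 4 + 4 + 2 + 1 + 1 + 0 + 0 + 2 + 0 + 4 + 0 + 4 = 45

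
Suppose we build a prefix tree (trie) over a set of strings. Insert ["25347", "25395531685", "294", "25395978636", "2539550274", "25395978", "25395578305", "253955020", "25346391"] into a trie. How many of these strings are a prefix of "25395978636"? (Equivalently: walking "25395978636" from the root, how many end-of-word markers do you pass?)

2

Check each prefix of "25395978636" against the stored set — each match is an end-marker on the path.
Prefixes of the query that are stored words: "25395978", "25395978636"
Count: 2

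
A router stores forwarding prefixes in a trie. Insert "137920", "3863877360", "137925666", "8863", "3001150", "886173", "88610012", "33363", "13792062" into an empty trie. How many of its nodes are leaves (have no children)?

Leaves are exactly the stored words that no other stored word extends.
Those words: "13792062", "137925666", "3001150", "33363", "3863877360", "88610012", "886173", "8863"
Leaf count: 8

8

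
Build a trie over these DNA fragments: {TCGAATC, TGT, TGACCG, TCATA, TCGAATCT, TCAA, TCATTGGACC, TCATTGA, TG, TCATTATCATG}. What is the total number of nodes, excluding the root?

Insert word by word; a character creates a node only if that edge doesn't already exist:
  "TCGAATC" → 7 new (T, C, G, A, A, T, C)
  "TGT" → prefix "T" already present; 2 new (G, T)
  "TGACCG" → prefix "TG" already present; 4 new (A, C, C, G)
  "TCATA" → prefix "TC" already present; 3 new (A, T, A)
  "TCGAATCT" → prefix "TCGAATC" already present; 1 new (T)
  "TCAA" → prefix "TCA" already present; 1 new (A)
  "TCATTGGACC" → prefix "TCAT" already present; 6 new (T, G, G, A, C, C)
  "TCATTGA" → prefix "TCATTG" already present; 1 new (A)
  "TG" → prefix "TG" already present; 0 new (none)
  "TCATTATCATG" → prefix "TCATT" already present; 6 new (A, T, C, A, T, G)
Total nodes = 7 + 2 + 4 + 3 + 1 + 1 + 6 + 1 + 0 + 6 = 31

31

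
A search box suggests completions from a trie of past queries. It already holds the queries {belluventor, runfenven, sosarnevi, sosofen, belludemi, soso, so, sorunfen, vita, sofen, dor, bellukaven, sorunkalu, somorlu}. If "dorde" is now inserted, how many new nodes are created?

2

"dor" is already a path in the trie; the remaining "de" must be added.
New nodes needed: |"dorde"| − 3 = 5 − 3 = 2.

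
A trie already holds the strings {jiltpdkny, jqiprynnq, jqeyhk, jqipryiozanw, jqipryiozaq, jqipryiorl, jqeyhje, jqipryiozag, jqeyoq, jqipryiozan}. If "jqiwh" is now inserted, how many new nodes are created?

"jqi" is already a path in the trie; the remaining "wh" must be added.
So 5 − 3 = 2 new nodes.

2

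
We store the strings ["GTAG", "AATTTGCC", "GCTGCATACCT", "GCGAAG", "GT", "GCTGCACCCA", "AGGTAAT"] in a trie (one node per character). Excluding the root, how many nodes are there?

36

Trace insertions, counting only characters that open a new branch:
  "GTAG" → 4 new (G, T, A, G)
  "AATTTGCC" → 8 new (A, A, T, T, T, G, C, C)
  "GCTGCATACCT" → prefix "G" already present; 10 new (C, T, G, C, A, T, A, C, C, T)
  "GCGAAG" → prefix "GC" already present; 4 new (G, A, A, G)
  "GT" → prefix "GT" already present; 0 new (none)
  "GCTGCACCCA" → prefix "GCTGCA" already present; 4 new (C, C, C, A)
  "AGGTAAT" → prefix "A" already present; 6 new (G, G, T, A, A, T)
Total nodes = 4 + 8 + 10 + 4 + 0 + 4 + 6 = 36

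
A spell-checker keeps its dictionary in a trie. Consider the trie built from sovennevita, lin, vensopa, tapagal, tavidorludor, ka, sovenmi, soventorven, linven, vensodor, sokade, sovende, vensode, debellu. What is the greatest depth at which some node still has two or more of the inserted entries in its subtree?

Equivalently: take the maximum, over all pairs, of their longest common prefix length.
"vensode" and "vensodor" agree on "vensod" (6 characters) before diverging; nothing deeper is shared.
Longest shared-prefix length: 6

6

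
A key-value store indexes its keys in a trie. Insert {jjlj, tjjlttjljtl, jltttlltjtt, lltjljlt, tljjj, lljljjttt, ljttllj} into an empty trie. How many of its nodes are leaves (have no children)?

7

A leaf is a node with no children — equivalently, the end of a word that is not a proper prefix of any other stored word.
Those words: "jjlj", "jltttlltjtt", "ljttllj", "lljljjttt", "lltjljlt", "tjjlttjljtl", "tljjj"
Leaf count: 7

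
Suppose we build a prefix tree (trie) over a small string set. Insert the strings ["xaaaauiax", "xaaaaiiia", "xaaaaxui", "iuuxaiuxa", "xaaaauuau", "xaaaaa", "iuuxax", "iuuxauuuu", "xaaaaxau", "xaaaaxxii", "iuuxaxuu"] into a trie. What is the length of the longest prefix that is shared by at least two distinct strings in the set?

Equivalently: take the maximum, over all pairs, of their longest common prefix length.
e.g. "iuuxax" and "iuuxaxuu" share the prefix "iuuxax" of length 6; no pair shares a longer one.
Longest shared-prefix length: 6

6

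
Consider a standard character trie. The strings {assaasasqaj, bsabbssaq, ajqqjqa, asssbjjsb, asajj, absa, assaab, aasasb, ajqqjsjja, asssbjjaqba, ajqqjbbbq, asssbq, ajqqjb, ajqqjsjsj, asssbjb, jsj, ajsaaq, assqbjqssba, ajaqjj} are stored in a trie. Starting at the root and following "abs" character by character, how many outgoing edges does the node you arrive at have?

The children of the "abs" node are the distinct next characters among strings starting with "abs".
Distinct next characters after "abs": a.
That node has 1 child edge.

1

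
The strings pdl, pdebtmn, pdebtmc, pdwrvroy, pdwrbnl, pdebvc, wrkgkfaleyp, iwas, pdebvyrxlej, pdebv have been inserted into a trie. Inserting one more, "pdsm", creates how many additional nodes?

2

The longest prefix of "pdsm" already in the trie is "pd" (length 2).
Each of the 2 remaining characters creates one node.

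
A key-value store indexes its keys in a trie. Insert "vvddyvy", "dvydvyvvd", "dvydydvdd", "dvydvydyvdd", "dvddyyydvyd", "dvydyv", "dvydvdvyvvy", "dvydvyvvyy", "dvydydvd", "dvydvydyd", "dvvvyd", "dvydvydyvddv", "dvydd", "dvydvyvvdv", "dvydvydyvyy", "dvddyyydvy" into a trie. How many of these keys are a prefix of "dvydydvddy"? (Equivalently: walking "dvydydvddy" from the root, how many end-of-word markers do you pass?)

2

Traverse "dvydydvddy" character by character; count nodes along the way that are marked as word ends.
Prefixes of the query that are stored words: "dvydydvd", "dvydydvdd"
Count: 2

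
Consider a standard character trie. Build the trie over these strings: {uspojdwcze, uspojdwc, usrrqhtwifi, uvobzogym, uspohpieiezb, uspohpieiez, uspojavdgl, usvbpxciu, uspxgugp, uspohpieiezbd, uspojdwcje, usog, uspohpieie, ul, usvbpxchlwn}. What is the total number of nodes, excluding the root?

Trace insertions, counting only characters that open a new branch:
  "uspojdwcze" → 10 new (u, s, p, o, j, d, w, c, z, e)
  "uspojdwc" → prefix "uspojdwc" already present; 0 new (none)
  "usrrqhtwifi" → prefix "us" already present; 9 new (r, r, q, h, t, w, i, f, i)
  "uvobzogym" → prefix "u" already present; 8 new (v, o, b, z, o, g, y, m)
  "uspohpieiezb" → prefix "uspo" already present; 8 new (h, p, i, e, i, e, z, b)
  "uspohpieiez" → prefix "uspohpieiez" already present; 0 new (none)
  "uspojavdgl" → prefix "uspoj" already present; 5 new (a, v, d, g, l)
  "usvbpxciu" → prefix "us" already present; 7 new (v, b, p, x, c, i, u)
  "uspxgugp" → prefix "usp" already present; 5 new (x, g, u, g, p)
  "uspohpieiezbd" → prefix "uspohpieiezb" already present; 1 new (d)
  "uspojdwcje" → prefix "uspojdwc" already present; 2 new (j, e)
  "usog" → prefix "us" already present; 2 new (o, g)
  "uspohpieie" → prefix "uspohpieie" already present; 0 new (none)
  "ul" → prefix "u" already present; 1 new (l)
  "usvbpxchlwn" → prefix "usvbpxc" already present; 4 new (h, l, w, n)
Total nodes = 10 + 0 + 9 + 8 + 8 + 0 + 5 + 7 + 5 + 1 + 2 + 2 + 0 + 1 + 4 = 62

62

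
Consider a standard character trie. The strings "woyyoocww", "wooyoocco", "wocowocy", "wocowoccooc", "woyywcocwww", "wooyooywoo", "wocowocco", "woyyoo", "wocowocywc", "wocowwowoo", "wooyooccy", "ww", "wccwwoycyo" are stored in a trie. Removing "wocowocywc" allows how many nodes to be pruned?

2

A node on "wocowocywc"'s path can go only if nothing else ends at it or branches off below it.
The suffix "wc" (2 nodes) is used only by "wocowocywc"; "wocowocy" is itself a stored word, so pruning stops there.
Nodes removed: 2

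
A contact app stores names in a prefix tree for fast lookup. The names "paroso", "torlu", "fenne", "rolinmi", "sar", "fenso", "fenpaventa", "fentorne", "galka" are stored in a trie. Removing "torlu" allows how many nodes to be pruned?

Walk "torlu" from the leaf back toward the root, removing each node that no remaining word uses.
No other word shares any prefix with "torlu", so all 5 of its nodes go.
Nodes removed: 5

5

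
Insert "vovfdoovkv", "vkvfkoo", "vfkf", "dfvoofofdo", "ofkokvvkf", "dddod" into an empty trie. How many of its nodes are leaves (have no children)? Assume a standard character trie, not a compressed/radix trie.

A leaf is a node with no children — equivalently, the end of a word that is not a proper prefix of any other stored word.
Those words: "dddod", "dfvoofofdo", "ofkokvvkf", "vfkf", "vkvfkoo", "vovfdoovkv"
Leaf count: 6

6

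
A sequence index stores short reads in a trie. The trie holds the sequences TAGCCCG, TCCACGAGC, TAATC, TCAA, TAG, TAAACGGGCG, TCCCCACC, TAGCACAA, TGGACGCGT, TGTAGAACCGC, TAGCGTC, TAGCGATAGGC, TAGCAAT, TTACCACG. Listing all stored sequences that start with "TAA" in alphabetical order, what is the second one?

DFS of the "TAA" subtree visits, in order: "TAAACGGGCG", "TAATC"
The 2nd is TAATC.

TAATC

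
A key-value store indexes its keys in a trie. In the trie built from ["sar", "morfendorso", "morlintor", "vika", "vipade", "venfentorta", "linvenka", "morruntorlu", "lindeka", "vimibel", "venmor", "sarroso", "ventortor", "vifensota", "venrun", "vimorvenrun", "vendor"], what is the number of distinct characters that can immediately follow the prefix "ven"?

5

Walk "ven" from the root, arriving at one node.
Characters that immediately follow "ven" among the stored strings: {d, f, m, r, t}.
That node has 5 child edges.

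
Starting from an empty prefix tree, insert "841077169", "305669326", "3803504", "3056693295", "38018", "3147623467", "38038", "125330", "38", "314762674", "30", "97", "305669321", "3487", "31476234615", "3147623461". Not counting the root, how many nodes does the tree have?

Trace insertions, counting only characters that open a new branch:
  "841077169" → 9 new (8, 4, 1, 0, 7, 7, 1, 6, 9)
  "305669326" → 9 new (3, 0, 5, 6, 6, 9, 3, 2, 6)
  "3803504" → prefix "3" already present; 6 new (8, 0, 3, 5, 0, 4)
  "3056693295" → prefix "30566932" already present; 2 new (9, 5)
  "38018" → prefix "380" already present; 2 new (1, 8)
  "3147623467" → prefix "3" already present; 9 new (1, 4, 7, 6, 2, 3, 4, 6, 7)
  "38038" → prefix "3803" already present; 1 new (8)
  "125330" → 6 new (1, 2, 5, 3, 3, 0)
  "38" → prefix "38" already present; 0 new (none)
  "314762674" → prefix "314762" already present; 3 new (6, 7, 4)
  "30" → prefix "30" already present; 0 new (none)
  "97" → 2 new (9, 7)
  "305669321" → prefix "30566932" already present; 1 new (1)
  "3487" → prefix "3" already present; 3 new (4, 8, 7)
  "31476234615" → prefix "314762346" already present; 2 new (1, 5)
  "3147623461" → prefix "3147623461" already present; 0 new (none)
Total nodes = 9 + 9 + 6 + 2 + 2 + 9 + 1 + 6 + 0 + 3 + 0 + 2 + 1 + 3 + 2 + 0 = 55

55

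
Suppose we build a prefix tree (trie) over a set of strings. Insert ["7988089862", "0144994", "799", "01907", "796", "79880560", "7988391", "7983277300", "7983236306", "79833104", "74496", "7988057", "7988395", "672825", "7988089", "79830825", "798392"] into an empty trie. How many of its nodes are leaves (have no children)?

A leaf is a node with no children — equivalently, the end of a word that is not a proper prefix of any other stored word.
Those words: "0144994", "01907", "672825", "74496", "796", "79830825", "7983236306", "7983277300", "79833104", "798392", "79880560", "7988057", "7988089862", "7988391", "7988395", "799"
Leaf count: 16

16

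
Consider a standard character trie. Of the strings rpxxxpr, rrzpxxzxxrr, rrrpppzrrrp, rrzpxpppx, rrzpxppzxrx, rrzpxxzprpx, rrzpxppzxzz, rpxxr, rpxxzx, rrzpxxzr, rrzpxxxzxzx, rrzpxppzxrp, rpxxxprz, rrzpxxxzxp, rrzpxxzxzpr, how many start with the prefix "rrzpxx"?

Traverse to the node for "rrzpxx", then collect every word in that subtree.
Words under "rrzpxx": rrzpxxxzxp, rrzpxxxzxzx, rrzpxxzprpx, rrzpxxzr, rrzpxxzxxrr, rrzpxxzxzpr
Count: 6

6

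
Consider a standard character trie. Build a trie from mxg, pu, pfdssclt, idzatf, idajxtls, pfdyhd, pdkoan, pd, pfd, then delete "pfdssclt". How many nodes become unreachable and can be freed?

After clearing the end-marker at "pfdssclt", prune upward until reaching a node still needed by another word.
The suffix "ssclt" (5 nodes) is used only by "pfdssclt"; the node for "pfd" still has the child "y", so pruning stops there.
Nodes removed: 5

5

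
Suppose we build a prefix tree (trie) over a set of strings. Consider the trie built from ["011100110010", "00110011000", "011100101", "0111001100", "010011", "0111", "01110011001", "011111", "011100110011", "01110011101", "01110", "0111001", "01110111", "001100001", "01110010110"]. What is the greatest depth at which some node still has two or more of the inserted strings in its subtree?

Equivalently: take the maximum, over all pairs, of their longest common prefix length.
e.g. "01110011001" and "011100110010" share the prefix "01110011001" of length 11; no pair shares a longer one.
Longest shared-prefix length: 11

11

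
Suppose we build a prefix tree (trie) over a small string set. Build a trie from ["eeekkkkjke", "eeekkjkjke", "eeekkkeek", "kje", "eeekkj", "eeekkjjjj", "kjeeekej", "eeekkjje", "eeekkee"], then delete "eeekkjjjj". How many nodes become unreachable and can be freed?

Walk "eeekkjjjj" from the leaf back toward the root, removing each node that no remaining word uses.
The suffix "jj" (2 nodes) is used only by "eeekkjjjj"; the node for "eeekkjj" still has the child "e", so pruning stops there.
Nodes removed: 2

2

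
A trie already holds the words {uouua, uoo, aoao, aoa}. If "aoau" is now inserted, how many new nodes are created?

Walking "aoau" from the root, the first 3 characters ("aoa") follow existing edges; "u" is the first miss.
So 4 − 3 = 1 new nodes.

1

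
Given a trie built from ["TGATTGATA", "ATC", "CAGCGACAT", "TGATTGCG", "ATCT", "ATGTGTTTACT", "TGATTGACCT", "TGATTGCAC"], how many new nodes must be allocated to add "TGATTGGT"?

2

Walking "TGATTGGT" from the root, the first 6 characters ("TGATTG") follow existing edges; "G" is the first miss.
So 8 − 6 = 2 new nodes.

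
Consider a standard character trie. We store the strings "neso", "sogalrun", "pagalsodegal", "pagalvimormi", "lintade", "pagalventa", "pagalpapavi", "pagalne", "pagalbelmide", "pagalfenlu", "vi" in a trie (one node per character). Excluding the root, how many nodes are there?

Insert word by word; a character creates a node only if that edge doesn't already exist:
  "neso" → 4 new (n, e, s, o)
  "sogalrun" → 8 new (s, o, g, a, l, r, u, n)
  "pagalsodegal" → 12 new (p, a, g, a, l, s, o, d, e, g, a, l)
  "pagalvimormi" → prefix "pagal" already present; 7 new (v, i, m, o, r, m, i)
  "lintade" → 7 new (l, i, n, t, a, d, e)
  "pagalventa" → prefix "pagalv" already present; 4 new (e, n, t, a)
  "pagalpapavi" → prefix "pagal" already present; 6 new (p, a, p, a, v, i)
  "pagalne" → prefix "pagal" already present; 2 new (n, e)
  "pagalbelmide" → prefix "pagal" already present; 7 new (b, e, l, m, i, d, e)
  "pagalfenlu" → prefix "pagal" already present; 5 new (f, e, n, l, u)
  "vi" → 2 new (v, i)
Total nodes = 4 + 8 + 12 + 7 + 7 + 4 + 6 + 2 + 7 + 5 + 2 = 64

64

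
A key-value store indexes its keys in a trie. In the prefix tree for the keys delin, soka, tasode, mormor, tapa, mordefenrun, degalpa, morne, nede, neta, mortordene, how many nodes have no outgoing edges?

11

Leaves are exactly the stored words that no other stored word extends.
Those words: "degalpa", "delin", "mordefenrun", "mormor", "morne", "mortordene", "nede", "neta", "soka", "tapa", "tasode"
Leaf count: 11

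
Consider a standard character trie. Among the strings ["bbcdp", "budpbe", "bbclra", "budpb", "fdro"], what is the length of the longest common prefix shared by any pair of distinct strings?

5

Equivalently: take the maximum, over all pairs, of their longest common prefix length.
e.g. "budpb" and "budpbe" share the prefix "budpb" of length 5; no pair shares a longer one.
Longest shared-prefix length: 5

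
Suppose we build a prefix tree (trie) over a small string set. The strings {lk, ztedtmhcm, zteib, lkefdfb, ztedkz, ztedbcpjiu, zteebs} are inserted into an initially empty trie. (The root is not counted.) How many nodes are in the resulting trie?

29

Count nodes per top-level branch (shared prefixes stored once):
  'l'-branch (lk, lkefdfb): 7 nodes
  'z'-branch (ztedbcpjiu, ztedkz, ztedtmhcm, zteebs, zteib): 22 nodes
Sum: 29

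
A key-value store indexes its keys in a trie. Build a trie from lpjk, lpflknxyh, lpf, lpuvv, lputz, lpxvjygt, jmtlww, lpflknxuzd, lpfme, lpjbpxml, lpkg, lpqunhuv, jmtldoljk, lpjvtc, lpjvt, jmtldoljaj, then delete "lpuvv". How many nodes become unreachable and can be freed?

2

After clearing the end-marker at "lpuvv", prune upward until reaching a node still needed by another word.
The suffix "vv" (2 nodes) is used only by "lpuvv"; the node for "lpu" still has the child "t", so pruning stops there.
Nodes removed: 2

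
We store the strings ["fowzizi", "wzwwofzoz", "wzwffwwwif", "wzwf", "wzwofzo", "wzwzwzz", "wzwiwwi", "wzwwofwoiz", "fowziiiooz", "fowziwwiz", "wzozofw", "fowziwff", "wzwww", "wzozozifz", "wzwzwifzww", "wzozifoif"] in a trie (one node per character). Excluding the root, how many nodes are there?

70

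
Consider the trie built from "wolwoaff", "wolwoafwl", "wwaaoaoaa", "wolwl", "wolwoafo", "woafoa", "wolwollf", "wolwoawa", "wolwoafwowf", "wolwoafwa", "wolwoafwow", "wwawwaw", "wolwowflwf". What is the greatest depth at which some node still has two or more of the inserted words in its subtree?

10

The deepest shared node is where two words last agree before diverging.
e.g. "wolwoafwow" and "wolwoafwowf" share the prefix "wolwoafwow" of length 10; no pair shares a longer one.
Longest shared-prefix length: 10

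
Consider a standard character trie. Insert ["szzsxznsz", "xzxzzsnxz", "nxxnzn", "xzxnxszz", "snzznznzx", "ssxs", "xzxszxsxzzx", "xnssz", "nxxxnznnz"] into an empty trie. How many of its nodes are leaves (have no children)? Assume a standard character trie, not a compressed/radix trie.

Leaves are exactly the stored words that no other stored word extends.
Those words: "nxxnzn", "nxxxnznnz", "snzznznzx", "ssxs", "szzsxznsz", "xnssz", "xzxnxszz", "xzxszxsxzzx", "xzxzzsnxz"
Leaf count: 9

9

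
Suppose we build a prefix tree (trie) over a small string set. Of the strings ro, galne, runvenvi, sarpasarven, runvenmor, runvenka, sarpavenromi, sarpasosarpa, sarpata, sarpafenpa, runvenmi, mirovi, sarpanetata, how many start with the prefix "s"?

Walk to "s"; the words in its subtree are exactly those with that prefix.
Matches: "sarpafenpa", "sarpanetata", "sarpasarven", "sarpasosarpa", "sarpata", "sarpavenromi"
Count: 6

6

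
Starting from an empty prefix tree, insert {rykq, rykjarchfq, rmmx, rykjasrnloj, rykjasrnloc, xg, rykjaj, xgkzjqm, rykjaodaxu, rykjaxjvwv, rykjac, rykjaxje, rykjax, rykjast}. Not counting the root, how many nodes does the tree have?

42

Insert word by word; a character creates a node only if that edge doesn't already exist:
  "rykq" → 4 new (r, y, k, q)
  "rykjarchfq" → prefix "ryk" already present; 7 new (j, a, r, c, h, f, q)
  "rmmx" → prefix "r" already present; 3 new (m, m, x)
  "rykjasrnloj" → prefix "rykja" already present; 6 new (s, r, n, l, o, j)
  "rykjasrnloc" → prefix "rykjasrnlo" already present; 1 new (c)
  "xg" → 2 new (x, g)
  "rykjaj" → prefix "rykja" already present; 1 new (j)
  "xgkzjqm" → prefix "xg" already present; 5 new (k, z, j, q, m)
  "rykjaodaxu" → prefix "rykja" already present; 5 new (o, d, a, x, u)
  "rykjaxjvwv" → prefix "rykja" already present; 5 new (x, j, v, w, v)
  "rykjac" → prefix "rykja" already present; 1 new (c)
  "rykjaxje" → prefix "rykjaxj" already present; 1 new (e)
  "rykjax" → prefix "rykjax" already present; 0 new (none)
  "rykjast" → prefix "rykjas" already present; 1 new (t)
Total nodes = 4 + 7 + 3 + 6 + 1 + 2 + 1 + 5 + 5 + 5 + 1 + 1 + 0 + 1 = 42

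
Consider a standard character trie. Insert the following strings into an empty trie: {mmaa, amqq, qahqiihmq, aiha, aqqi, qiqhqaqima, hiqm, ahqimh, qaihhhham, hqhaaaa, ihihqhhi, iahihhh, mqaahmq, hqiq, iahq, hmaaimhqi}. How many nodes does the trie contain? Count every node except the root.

85

Trace insertions, counting only characters that open a new branch:
  "mmaa" → 4 new (m, m, a, a)
  "amqq" → 4 new (a, m, q, q)
  "qahqiihmq" → 9 new (q, a, h, q, i, i, h, m, q)
  "aiha" → prefix "a" already present; 3 new (i, h, a)
  "aqqi" → prefix "a" already present; 3 new (q, q, i)
  "qiqhqaqima" → prefix "q" already present; 9 new (i, q, h, q, a, q, i, m, a)
  "hiqm" → 4 new (h, i, q, m)
  "ahqimh" → prefix "a" already present; 5 new (h, q, i, m, h)
  "qaihhhham" → prefix "qa" already present; 7 new (i, h, h, h, h, a, m)
  "hqhaaaa" → prefix "h" already present; 6 new (q, h, a, a, a, a)
  "ihihqhhi" → 8 new (i, h, i, h, q, h, h, i)
  "iahihhh" → prefix "i" already present; 6 new (a, h, i, h, h, h)
  "mqaahmq" → prefix "m" already present; 6 new (q, a, a, h, m, q)
  "hqiq" → prefix "hq" already present; 2 new (i, q)
  "iahq" → prefix "iah" already present; 1 new (q)
  "hmaaimhqi" → prefix "h" already present; 8 new (m, a, a, i, m, h, q, i)
Total nodes = 4 + 4 + 9 + 3 + 3 + 9 + 4 + 5 + 7 + 6 + 8 + 6 + 6 + 2 + 1 + 8 = 85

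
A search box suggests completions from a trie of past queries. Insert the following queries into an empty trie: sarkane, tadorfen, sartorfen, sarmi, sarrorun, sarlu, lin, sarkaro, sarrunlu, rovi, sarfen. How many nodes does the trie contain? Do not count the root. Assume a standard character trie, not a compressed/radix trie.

46

Trace insertions, counting only characters that open a new branch:
  "sarkane" → 7 new (s, a, r, k, a, n, e)
  "tadorfen" → 8 new (t, a, d, o, r, f, e, n)
  "sartorfen" → prefix "sar" already present; 6 new (t, o, r, f, e, n)
  "sarmi" → prefix "sar" already present; 2 new (m, i)
  "sarrorun" → prefix "sar" already present; 5 new (r, o, r, u, n)
  "sarlu" → prefix "sar" already present; 2 new (l, u)
  "lin" → 3 new (l, i, n)
  "sarkaro" → prefix "sarka" already present; 2 new (r, o)
  "sarrunlu" → prefix "sarr" already present; 4 new (u, n, l, u)
  "rovi" → 4 new (r, o, v, i)
  "sarfen" → prefix "sar" already present; 3 new (f, e, n)
Total nodes = 7 + 8 + 6 + 2 + 5 + 2 + 3 + 2 + 4 + 4 + 3 = 46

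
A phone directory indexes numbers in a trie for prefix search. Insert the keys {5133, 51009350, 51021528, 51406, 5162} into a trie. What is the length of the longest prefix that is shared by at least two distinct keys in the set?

3

The deepest shared node is where two words last agree before diverging.
"51009350" and "51021528" agree on "510" (3 characters) before diverging; nothing deeper is shared.
Longest shared-prefix length: 3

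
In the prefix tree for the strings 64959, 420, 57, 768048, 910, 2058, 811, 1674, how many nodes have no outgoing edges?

A leaf is a node with no children — equivalently, the end of a word that is not a proper prefix of any other stored word.
Those words: "1674", "2058", "420", "57", "64959", "768048", "811", "910"
Leaf count: 8

8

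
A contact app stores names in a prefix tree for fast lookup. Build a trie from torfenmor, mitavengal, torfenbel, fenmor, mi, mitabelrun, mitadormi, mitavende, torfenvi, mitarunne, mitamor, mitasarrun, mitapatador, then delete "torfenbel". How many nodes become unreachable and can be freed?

3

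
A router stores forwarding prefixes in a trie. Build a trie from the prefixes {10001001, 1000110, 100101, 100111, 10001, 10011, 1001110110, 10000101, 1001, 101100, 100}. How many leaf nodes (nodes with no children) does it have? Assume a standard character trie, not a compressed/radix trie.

Leaves are exactly the stored words that no other stored word extends.
Those words: "10000101", "10001001", "1000110", "100101", "1001110110", "101100"
Leaf count: 6

6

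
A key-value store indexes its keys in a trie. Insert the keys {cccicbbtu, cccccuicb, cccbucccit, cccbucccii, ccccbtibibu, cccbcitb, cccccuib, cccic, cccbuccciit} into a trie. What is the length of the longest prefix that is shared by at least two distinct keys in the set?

Look for the deepest trie node that still has at least two words in its subtree.
"cccbucccii" and "cccbuccciit" agree on "cccbucccii" (10 characters) before diverging; nothing deeper is shared.
Longest shared-prefix length: 10

10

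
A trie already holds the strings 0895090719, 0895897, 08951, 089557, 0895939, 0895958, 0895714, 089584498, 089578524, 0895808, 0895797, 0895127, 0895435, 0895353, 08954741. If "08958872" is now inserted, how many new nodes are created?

The longest prefix of "08958872" already in the trie is "08958" (length 5).
New nodes needed: |"08958872"| − 5 = 8 − 5 = 3.

3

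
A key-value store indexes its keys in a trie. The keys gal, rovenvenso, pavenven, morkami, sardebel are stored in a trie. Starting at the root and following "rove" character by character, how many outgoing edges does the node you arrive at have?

1

Walk "rove" from the root, arriving at one node.
Distinct next characters after "rove": n.
That node has 1 child edge.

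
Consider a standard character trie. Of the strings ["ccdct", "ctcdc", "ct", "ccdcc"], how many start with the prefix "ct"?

2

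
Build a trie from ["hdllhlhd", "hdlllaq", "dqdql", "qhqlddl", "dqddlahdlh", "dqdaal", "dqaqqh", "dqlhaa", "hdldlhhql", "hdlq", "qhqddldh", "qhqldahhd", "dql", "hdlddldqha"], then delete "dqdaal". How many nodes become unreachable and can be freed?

Walk "dqdaal" from the leaf back toward the root, removing each node that no remaining word uses.
The suffix "aal" (3 nodes) is used only by "dqdaal"; the node for "dqd" still has the child "q", so pruning stops there.
Nodes removed: 3

3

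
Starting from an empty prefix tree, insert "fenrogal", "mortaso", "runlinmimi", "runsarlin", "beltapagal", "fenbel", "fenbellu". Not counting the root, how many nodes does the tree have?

46

Trace insertions, counting only characters that open a new branch:
  "fenrogal" → 8 new (f, e, n, r, o, g, a, l)
  "mortaso" → 7 new (m, o, r, t, a, s, o)
  "runlinmimi" → 10 new (r, u, n, l, i, n, m, i, m, i)
  "runsarlin" → prefix "run" already present; 6 new (s, a, r, l, i, n)
  "beltapagal" → 10 new (b, e, l, t, a, p, a, g, a, l)
  "fenbel" → prefix "fen" already present; 3 new (b, e, l)
  "fenbellu" → prefix "fenbel" already present; 2 new (l, u)
Total nodes = 8 + 7 + 10 + 6 + 10 + 3 + 2 = 46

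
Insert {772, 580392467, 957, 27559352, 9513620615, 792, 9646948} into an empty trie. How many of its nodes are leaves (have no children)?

7

A leaf is a node with no children — equivalently, the end of a word that is not a proper prefix of any other stored word.
Those words: "27559352", "580392467", "772", "792", "9513620615", "957", "9646948"
Leaf count: 7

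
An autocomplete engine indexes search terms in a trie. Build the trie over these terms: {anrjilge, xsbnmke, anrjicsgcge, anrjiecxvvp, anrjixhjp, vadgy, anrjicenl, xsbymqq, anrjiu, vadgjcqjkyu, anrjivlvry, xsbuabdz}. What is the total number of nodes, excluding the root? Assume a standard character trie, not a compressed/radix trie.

61

Trace insertions, counting only characters that open a new branch:
  "anrjilge" → 8 new (a, n, r, j, i, l, g, e)
  "xsbnmke" → 7 new (x, s, b, n, m, k, e)
  "anrjicsgcge" → prefix "anrji" already present; 6 new (c, s, g, c, g, e)
  "anrjiecxvvp" → prefix "anrji" already present; 6 new (e, c, x, v, v, p)
  "anrjixhjp" → prefix "anrji" already present; 4 new (x, h, j, p)
  "vadgy" → 5 new (v, a, d, g, y)
  "anrjicenl" → prefix "anrjic" already present; 3 new (e, n, l)
  "xsbymqq" → prefix "xsb" already present; 4 new (y, m, q, q)
  "anrjiu" → prefix "anrji" already present; 1 new (u)
  "vadgjcqjkyu" → prefix "vadg" already present; 7 new (j, c, q, j, k, y, u)
  "anrjivlvry" → prefix "anrji" already present; 5 new (v, l, v, r, y)
  "xsbuabdz" → prefix "xsb" already present; 5 new (u, a, b, d, z)
Total nodes = 8 + 7 + 6 + 6 + 4 + 5 + 3 + 4 + 1 + 7 + 5 + 5 = 61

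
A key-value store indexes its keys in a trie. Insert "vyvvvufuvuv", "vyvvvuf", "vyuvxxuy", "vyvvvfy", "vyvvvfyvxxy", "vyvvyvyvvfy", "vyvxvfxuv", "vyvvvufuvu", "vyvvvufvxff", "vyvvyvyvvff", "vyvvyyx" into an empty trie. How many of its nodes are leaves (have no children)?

8

A leaf is a node with no children — equivalently, the end of a word that is not a proper prefix of any other stored word.
Those words: "vyuvxxuy", "vyvvvfyvxxy", "vyvvvufuvuv", "vyvvvufvxff", "vyvvyvyvvff", "vyvvyvyvvfy", "vyvvyyx", "vyvxvfxuv"
Leaf count: 8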